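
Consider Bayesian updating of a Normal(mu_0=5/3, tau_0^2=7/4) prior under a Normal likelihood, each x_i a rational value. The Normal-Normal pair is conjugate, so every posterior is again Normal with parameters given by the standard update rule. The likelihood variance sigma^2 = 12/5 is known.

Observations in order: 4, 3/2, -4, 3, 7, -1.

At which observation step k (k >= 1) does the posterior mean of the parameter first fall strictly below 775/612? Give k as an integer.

obs 1: x=4 → posterior Normal(220/83, 84/83)
obs 2: x=3/2 → posterior Normal(545/236, 42/59)
obs 3: x=-4 → posterior Normal(265/306, 28/51)
obs 4: x=3 → posterior Normal(475/376, 21/47)
obs 5: x=7 → posterior Normal(965/446, 84/223)
obs 6: x=-1 → posterior Normal(895/516, 14/43)

k = 3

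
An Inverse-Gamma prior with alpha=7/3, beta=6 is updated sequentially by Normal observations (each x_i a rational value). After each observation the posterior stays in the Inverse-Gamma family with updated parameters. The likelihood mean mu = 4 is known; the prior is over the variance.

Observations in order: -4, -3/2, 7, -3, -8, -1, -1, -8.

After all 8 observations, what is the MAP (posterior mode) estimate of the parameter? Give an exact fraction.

obs 1: x=-4 → posterior Inverse-Gamma(17/6, 38)
obs 2: x=-3/2 → posterior Inverse-Gamma(10/3, 425/8)
obs 3: x=7 → posterior Inverse-Gamma(23/6, 461/8)
obs 4: x=-3 → posterior Inverse-Gamma(13/3, 657/8)
obs 5: x=-8 → posterior Inverse-Gamma(29/6, 1233/8)
obs 6: x=-1 → posterior Inverse-Gamma(16/3, 1333/8)
obs 7: x=-1 → posterior Inverse-Gamma(35/6, 1433/8)
obs 8: x=-8 → posterior Inverse-Gamma(19/3, 2009/8)

6027/176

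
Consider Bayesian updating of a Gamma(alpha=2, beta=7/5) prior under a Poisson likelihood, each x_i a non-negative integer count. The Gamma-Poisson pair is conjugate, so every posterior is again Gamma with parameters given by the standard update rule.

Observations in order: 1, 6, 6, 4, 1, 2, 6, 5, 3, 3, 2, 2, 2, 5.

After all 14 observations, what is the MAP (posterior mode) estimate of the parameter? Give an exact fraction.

obs 1: x=1 → posterior Gamma(3, 12/5)
obs 2: x=6 → posterior Gamma(9, 17/5)
obs 3: x=6 → posterior Gamma(15, 22/5)
obs 4: x=4 → posterior Gamma(19, 27/5)
obs 5: x=1 → posterior Gamma(20, 32/5)
obs 6: x=2 → posterior Gamma(22, 37/5)
obs 7: x=6 → posterior Gamma(28, 42/5)
obs 8: x=5 → posterior Gamma(33, 47/5)
obs 9: x=3 → posterior Gamma(36, 52/5)
obs 10: x=3 → posterior Gamma(39, 57/5)
obs 11: x=2 → posterior Gamma(41, 62/5)
obs 12: x=2 → posterior Gamma(43, 67/5)
obs 13: x=2 → posterior Gamma(45, 72/5)
obs 14: x=5 → posterior Gamma(50, 77/5)

35/11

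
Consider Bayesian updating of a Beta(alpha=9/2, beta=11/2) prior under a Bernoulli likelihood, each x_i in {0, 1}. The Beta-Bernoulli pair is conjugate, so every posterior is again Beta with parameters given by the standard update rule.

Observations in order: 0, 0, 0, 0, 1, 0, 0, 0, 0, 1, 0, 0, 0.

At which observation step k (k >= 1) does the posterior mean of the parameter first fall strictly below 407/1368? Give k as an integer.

k = 9

obs 1: x=0 → posterior Beta(9/2, 13/2)
obs 2: x=0 → posterior Beta(9/2, 15/2)
obs 3: x=0 → posterior Beta(9/2, 17/2)
obs 4: x=0 → posterior Beta(9/2, 19/2)
obs 5: x=1 → posterior Beta(11/2, 19/2)
obs 6: x=0 → posterior Beta(11/2, 21/2)
obs 7: x=0 → posterior Beta(11/2, 23/2)
obs 8: x=0 → posterior Beta(11/2, 25/2)
obs 9: x=0 → posterior Beta(11/2, 27/2)
obs 10: x=1 → posterior Beta(13/2, 27/2)
obs 11: x=0 → posterior Beta(13/2, 29/2)
obs 12: x=0 → posterior Beta(13/2, 31/2)
obs 13: x=0 → posterior Beta(13/2, 33/2)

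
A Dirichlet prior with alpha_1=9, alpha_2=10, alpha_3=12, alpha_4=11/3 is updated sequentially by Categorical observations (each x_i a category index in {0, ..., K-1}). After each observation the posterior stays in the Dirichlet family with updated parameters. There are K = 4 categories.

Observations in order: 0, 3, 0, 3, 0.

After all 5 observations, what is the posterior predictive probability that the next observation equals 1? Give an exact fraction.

obs 1: x=0 → posterior Dirichlet(10, 10, 12, 11/3)
obs 2: x=3 → posterior Dirichlet(10, 10, 12, 14/3)
obs 3: x=0 → posterior Dirichlet(11, 10, 12, 14/3)
obs 4: x=3 → posterior Dirichlet(11, 10, 12, 17/3)
obs 5: x=0 → posterior Dirichlet(12, 10, 12, 17/3)

30/119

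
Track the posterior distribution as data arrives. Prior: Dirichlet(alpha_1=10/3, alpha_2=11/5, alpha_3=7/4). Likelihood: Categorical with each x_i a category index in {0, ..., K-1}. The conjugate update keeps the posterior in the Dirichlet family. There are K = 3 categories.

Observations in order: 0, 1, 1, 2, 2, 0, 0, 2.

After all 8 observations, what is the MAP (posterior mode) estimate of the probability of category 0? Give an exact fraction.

obs 1: x=0 → posterior Dirichlet(13/3, 11/5, 7/4)
obs 2: x=1 → posterior Dirichlet(13/3, 16/5, 7/4)
obs 3: x=1 → posterior Dirichlet(13/3, 21/5, 7/4)
obs 4: x=2 → posterior Dirichlet(13/3, 21/5, 11/4)
obs 5: x=2 → posterior Dirichlet(13/3, 21/5, 15/4)
obs 6: x=0 → posterior Dirichlet(16/3, 21/5, 15/4)
obs 7: x=0 → posterior Dirichlet(19/3, 21/5, 15/4)
obs 8: x=2 → posterior Dirichlet(19/3, 21/5, 19/4)

320/737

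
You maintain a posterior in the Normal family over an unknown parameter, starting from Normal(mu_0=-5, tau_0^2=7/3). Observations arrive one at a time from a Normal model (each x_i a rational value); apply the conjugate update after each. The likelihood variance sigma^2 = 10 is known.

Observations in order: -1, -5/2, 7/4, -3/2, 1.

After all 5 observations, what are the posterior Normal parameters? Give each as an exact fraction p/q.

mu_0=-51/20, tau_0^2=14/13

obs 1: x=-1 → posterior Normal(-157/37, 70/37)
obs 2: x=-5/2 → posterior Normal(-349/88, 35/22)
obs 3: x=7/4 → posterior Normal(-649/204, 70/51)
obs 4: x=-3/2 → posterior Normal(-691/232, 35/29)
obs 5: x=1 → posterior Normal(-51/20, 14/13)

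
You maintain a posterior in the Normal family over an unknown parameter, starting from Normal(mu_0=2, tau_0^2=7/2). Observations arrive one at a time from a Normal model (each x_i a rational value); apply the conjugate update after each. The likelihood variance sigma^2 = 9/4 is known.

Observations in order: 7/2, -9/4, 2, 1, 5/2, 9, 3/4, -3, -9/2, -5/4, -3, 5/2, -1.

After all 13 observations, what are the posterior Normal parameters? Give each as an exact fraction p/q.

obs 1: x=7/2 → posterior Normal(67/23, 63/46)
obs 2: x=-9/4 → posterior Normal(71/74, 63/74)
obs 3: x=2 → posterior Normal(127/102, 21/34)
obs 4: x=1 → posterior Normal(31/26, 63/130)
obs 5: x=5/2 → posterior Normal(225/158, 63/158)
obs 6: x=9 → posterior Normal(159/62, 21/62)
obs 7: x=3/4 → posterior Normal(249/107, 63/214)
obs 8: x=-3 → posterior Normal(207/121, 63/242)
obs 9: x=-9/2 → posterior Normal(16/15, 7/30)
obs 10: x=-5/4 → posterior Normal(253/298, 63/298)
obs 11: x=-3 → posterior Normal(169/326, 63/326)
obs 12: x=5/2 → posterior Normal(239/354, 21/118)
obs 13: x=-1 → posterior Normal(211/382, 63/382)

mu_0=211/382, tau_0^2=63/382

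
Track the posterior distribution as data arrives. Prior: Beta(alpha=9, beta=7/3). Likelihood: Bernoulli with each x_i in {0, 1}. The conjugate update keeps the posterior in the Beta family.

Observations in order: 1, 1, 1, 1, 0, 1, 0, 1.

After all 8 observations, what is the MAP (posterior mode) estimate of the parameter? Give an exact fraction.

21/26

obs 1: x=1 → posterior Beta(10, 7/3)
obs 2: x=1 → posterior Beta(11, 7/3)
obs 3: x=1 → posterior Beta(12, 7/3)
obs 4: x=1 → posterior Beta(13, 7/3)
obs 5: x=0 → posterior Beta(13, 10/3)
obs 6: x=1 → posterior Beta(14, 10/3)
obs 7: x=0 → posterior Beta(14, 13/3)
obs 8: x=1 → posterior Beta(15, 13/3)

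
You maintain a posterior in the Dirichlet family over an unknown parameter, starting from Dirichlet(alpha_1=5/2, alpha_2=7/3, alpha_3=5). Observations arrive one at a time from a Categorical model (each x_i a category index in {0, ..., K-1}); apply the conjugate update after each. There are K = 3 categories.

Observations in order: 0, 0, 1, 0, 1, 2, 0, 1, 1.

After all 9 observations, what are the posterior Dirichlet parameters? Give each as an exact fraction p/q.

obs 1: x=0 → posterior Dirichlet(7/2, 7/3, 5)
obs 2: x=0 → posterior Dirichlet(9/2, 7/3, 5)
obs 3: x=1 → posterior Dirichlet(9/2, 10/3, 5)
obs 4: x=0 → posterior Dirichlet(11/2, 10/3, 5)
obs 5: x=1 → posterior Dirichlet(11/2, 13/3, 5)
obs 6: x=2 → posterior Dirichlet(11/2, 13/3, 6)
obs 7: x=0 → posterior Dirichlet(13/2, 13/3, 6)
obs 8: x=1 → posterior Dirichlet(13/2, 16/3, 6)
obs 9: x=1 → posterior Dirichlet(13/2, 19/3, 6)

alpha_1=13/2, alpha_2=19/3, alpha_3=6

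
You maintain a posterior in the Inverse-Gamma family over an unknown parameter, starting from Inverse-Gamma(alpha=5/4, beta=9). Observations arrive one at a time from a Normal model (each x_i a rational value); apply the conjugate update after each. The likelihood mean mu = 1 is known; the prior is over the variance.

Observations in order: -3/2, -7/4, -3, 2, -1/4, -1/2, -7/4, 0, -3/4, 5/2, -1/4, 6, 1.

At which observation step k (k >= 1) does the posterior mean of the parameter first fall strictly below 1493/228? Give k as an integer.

obs 1: x=-3/2 → posterior Inverse-Gamma(7/4, 97/8)
obs 2: x=-7/4 → posterior Inverse-Gamma(9/4, 509/32)
obs 3: x=-3 → posterior Inverse-Gamma(11/4, 765/32)
obs 4: x=2 → posterior Inverse-Gamma(13/4, 781/32)
obs 5: x=-1/4 → posterior Inverse-Gamma(15/4, 403/16)
obs 6: x=-1/2 → posterior Inverse-Gamma(17/4, 421/16)
obs 7: x=-7/4 → posterior Inverse-Gamma(19/4, 963/32)
obs 8: x=0 → posterior Inverse-Gamma(21/4, 979/32)
obs 9: x=-3/4 → posterior Inverse-Gamma(23/4, 257/8)
obs 10: x=5/2 → posterior Inverse-Gamma(25/4, 133/4)
obs 11: x=-1/4 → posterior Inverse-Gamma(27/4, 1089/32)
obs 12: x=6 → posterior Inverse-Gamma(29/4, 1489/32)
obs 13: x=1 → posterior Inverse-Gamma(31/4, 1489/32)

k = 10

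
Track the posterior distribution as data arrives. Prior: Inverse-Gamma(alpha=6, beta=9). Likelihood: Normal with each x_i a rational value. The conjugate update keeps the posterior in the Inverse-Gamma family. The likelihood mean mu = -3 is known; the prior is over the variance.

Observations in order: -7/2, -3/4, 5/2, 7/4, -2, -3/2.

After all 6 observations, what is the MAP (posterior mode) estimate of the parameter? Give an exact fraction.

obs 1: x=-7/2 → posterior Inverse-Gamma(13/2, 73/8)
obs 2: x=-3/4 → posterior Inverse-Gamma(7, 373/32)
obs 3: x=5/2 → posterior Inverse-Gamma(15/2, 857/32)
obs 4: x=7/4 → posterior Inverse-Gamma(8, 609/16)
obs 5: x=-2 → posterior Inverse-Gamma(17/2, 617/16)
obs 6: x=-3/2 → posterior Inverse-Gamma(9, 635/16)

127/32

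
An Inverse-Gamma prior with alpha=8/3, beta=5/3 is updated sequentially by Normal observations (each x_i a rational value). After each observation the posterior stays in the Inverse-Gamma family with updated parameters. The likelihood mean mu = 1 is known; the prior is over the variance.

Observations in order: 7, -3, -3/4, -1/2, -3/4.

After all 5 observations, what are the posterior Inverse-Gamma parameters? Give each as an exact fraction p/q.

alpha=31/6, beta=1529/48

obs 1: x=7 → posterior Inverse-Gamma(19/6, 59/3)
obs 2: x=-3 → posterior Inverse-Gamma(11/3, 83/3)
obs 3: x=-3/4 → posterior Inverse-Gamma(25/6, 2803/96)
obs 4: x=-1/2 → posterior Inverse-Gamma(14/3, 2911/96)
obs 5: x=-3/4 → posterior Inverse-Gamma(31/6, 1529/48)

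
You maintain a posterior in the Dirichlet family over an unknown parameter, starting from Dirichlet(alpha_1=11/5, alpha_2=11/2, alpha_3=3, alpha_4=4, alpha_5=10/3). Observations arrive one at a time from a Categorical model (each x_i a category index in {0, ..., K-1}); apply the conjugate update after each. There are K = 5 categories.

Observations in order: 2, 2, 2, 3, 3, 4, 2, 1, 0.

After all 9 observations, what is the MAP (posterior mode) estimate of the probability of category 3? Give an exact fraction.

obs 1: x=2 → posterior Dirichlet(11/5, 11/2, 4, 4, 10/3)
obs 2: x=2 → posterior Dirichlet(11/5, 11/2, 5, 4, 10/3)
obs 3: x=2 → posterior Dirichlet(11/5, 11/2, 6, 4, 10/3)
obs 4: x=3 → posterior Dirichlet(11/5, 11/2, 6, 5, 10/3)
obs 5: x=3 → posterior Dirichlet(11/5, 11/2, 6, 6, 10/3)
obs 6: x=4 → posterior Dirichlet(11/5, 11/2, 6, 6, 13/3)
obs 7: x=2 → posterior Dirichlet(11/5, 11/2, 7, 6, 13/3)
obs 8: x=1 → posterior Dirichlet(11/5, 13/2, 7, 6, 13/3)
obs 9: x=0 → posterior Dirichlet(16/5, 13/2, 7, 6, 13/3)

150/661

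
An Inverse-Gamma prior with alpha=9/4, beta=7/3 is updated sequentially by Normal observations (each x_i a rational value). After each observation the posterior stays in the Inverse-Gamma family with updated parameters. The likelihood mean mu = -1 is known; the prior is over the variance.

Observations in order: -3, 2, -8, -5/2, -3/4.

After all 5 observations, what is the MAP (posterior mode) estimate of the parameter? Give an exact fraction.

obs 1: x=-3 → posterior Inverse-Gamma(11/4, 13/3)
obs 2: x=2 → posterior Inverse-Gamma(13/4, 53/6)
obs 3: x=-8 → posterior Inverse-Gamma(15/4, 100/3)
obs 4: x=-5/2 → posterior Inverse-Gamma(17/4, 827/24)
obs 5: x=-3/4 → posterior Inverse-Gamma(19/4, 3311/96)

3311/552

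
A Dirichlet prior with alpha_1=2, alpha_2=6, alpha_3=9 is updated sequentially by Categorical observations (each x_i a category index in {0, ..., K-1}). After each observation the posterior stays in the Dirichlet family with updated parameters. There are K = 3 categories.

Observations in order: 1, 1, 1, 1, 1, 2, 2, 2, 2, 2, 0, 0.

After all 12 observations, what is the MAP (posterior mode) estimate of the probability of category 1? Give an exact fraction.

obs 1: x=1 → posterior Dirichlet(2, 7, 9)
obs 2: x=1 → posterior Dirichlet(2, 8, 9)
obs 3: x=1 → posterior Dirichlet(2, 9, 9)
obs 4: x=1 → posterior Dirichlet(2, 10, 9)
obs 5: x=1 → posterior Dirichlet(2, 11, 9)
obs 6: x=2 → posterior Dirichlet(2, 11, 10)
obs 7: x=2 → posterior Dirichlet(2, 11, 11)
obs 8: x=2 → posterior Dirichlet(2, 11, 12)
obs 9: x=2 → posterior Dirichlet(2, 11, 13)
obs 10: x=2 → posterior Dirichlet(2, 11, 14)
obs 11: x=0 → posterior Dirichlet(3, 11, 14)
obs 12: x=0 → posterior Dirichlet(4, 11, 14)

5/13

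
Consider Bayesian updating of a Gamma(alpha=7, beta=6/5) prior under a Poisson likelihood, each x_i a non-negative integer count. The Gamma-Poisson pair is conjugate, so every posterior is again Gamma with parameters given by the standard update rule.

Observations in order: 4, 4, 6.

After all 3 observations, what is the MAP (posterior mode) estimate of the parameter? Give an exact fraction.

obs 1: x=4 → posterior Gamma(11, 11/5)
obs 2: x=4 → posterior Gamma(15, 16/5)
obs 3: x=6 → posterior Gamma(21, 21/5)

100/21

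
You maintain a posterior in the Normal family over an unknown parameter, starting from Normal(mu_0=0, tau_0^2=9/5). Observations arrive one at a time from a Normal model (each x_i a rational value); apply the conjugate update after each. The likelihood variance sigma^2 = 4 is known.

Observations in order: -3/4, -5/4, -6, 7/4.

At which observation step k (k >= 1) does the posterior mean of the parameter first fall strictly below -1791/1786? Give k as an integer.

k = 3

obs 1: x=-3/4 → posterior Normal(-27/116, 36/29)
obs 2: x=-5/4 → posterior Normal(-9/19, 18/19)
obs 3: x=-6 → posterior Normal(-72/47, 36/47)
obs 4: x=7/4 → posterior Normal(-225/224, 9/14)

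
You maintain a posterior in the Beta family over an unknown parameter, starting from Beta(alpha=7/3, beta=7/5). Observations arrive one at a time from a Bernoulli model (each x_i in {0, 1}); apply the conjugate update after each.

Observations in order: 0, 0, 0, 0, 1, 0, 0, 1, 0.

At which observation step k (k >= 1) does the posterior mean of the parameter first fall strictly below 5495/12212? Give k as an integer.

k = 2

obs 1: x=0 → posterior Beta(7/3, 12/5)
obs 2: x=0 → posterior Beta(7/3, 17/5)
obs 3: x=0 → posterior Beta(7/3, 22/5)
obs 4: x=0 → posterior Beta(7/3, 27/5)
obs 5: x=1 → posterior Beta(10/3, 27/5)
obs 6: x=0 → posterior Beta(10/3, 32/5)
obs 7: x=0 → posterior Beta(10/3, 37/5)
obs 8: x=1 → posterior Beta(13/3, 37/5)
obs 9: x=0 → posterior Beta(13/3, 42/5)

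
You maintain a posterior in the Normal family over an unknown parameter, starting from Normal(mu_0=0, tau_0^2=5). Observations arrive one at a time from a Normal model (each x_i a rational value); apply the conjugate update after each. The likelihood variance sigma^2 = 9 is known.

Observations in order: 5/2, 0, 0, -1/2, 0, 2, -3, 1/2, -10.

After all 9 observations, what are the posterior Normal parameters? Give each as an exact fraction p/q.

mu_0=-85/108, tau_0^2=5/6

obs 1: x=5/2 → posterior Normal(25/28, 45/14)
obs 2: x=0 → posterior Normal(25/38, 45/19)
obs 3: x=0 → posterior Normal(25/48, 15/8)
obs 4: x=-1/2 → posterior Normal(10/29, 45/29)
obs 5: x=0 → posterior Normal(5/17, 45/34)
obs 6: x=2 → posterior Normal(20/39, 15/13)
obs 7: x=-3 → posterior Normal(5/44, 45/44)
obs 8: x=1/2 → posterior Normal(15/98, 45/49)
obs 9: x=-10 → posterior Normal(-85/108, 5/6)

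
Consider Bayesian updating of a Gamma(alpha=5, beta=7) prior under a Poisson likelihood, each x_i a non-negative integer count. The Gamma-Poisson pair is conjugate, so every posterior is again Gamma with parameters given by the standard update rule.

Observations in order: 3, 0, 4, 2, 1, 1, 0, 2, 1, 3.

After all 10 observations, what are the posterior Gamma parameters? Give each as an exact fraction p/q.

alpha=22, beta=17

obs 1: x=3 → posterior Gamma(8, 8)
obs 2: x=0 → posterior Gamma(8, 9)
obs 3: x=4 → posterior Gamma(12, 10)
obs 4: x=2 → posterior Gamma(14, 11)
obs 5: x=1 → posterior Gamma(15, 12)
obs 6: x=1 → posterior Gamma(16, 13)
obs 7: x=0 → posterior Gamma(16, 14)
obs 8: x=2 → posterior Gamma(18, 15)
obs 9: x=1 → posterior Gamma(19, 16)
obs 10: x=3 → posterior Gamma(22, 17)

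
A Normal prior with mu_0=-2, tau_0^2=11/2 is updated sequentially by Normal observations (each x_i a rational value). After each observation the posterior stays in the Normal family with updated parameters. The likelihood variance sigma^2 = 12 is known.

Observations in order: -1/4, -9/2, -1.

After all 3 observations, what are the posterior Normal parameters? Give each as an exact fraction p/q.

obs 1: x=-1/4 → posterior Normal(-29/20, 132/35)
obs 2: x=-9/2 → posterior Normal(-401/184, 66/23)
obs 3: x=-1 → posterior Normal(-445/228, 44/19)

mu_0=-445/228, tau_0^2=44/19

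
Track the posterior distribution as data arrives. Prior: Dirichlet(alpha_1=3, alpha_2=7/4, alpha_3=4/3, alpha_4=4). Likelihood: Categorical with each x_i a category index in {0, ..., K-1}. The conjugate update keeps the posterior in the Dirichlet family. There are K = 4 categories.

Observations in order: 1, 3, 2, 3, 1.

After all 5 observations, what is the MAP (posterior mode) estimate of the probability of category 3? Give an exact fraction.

60/133

obs 1: x=1 → posterior Dirichlet(3, 11/4, 4/3, 4)
obs 2: x=3 → posterior Dirichlet(3, 11/4, 4/3, 5)
obs 3: x=2 → posterior Dirichlet(3, 11/4, 7/3, 5)
obs 4: x=3 → posterior Dirichlet(3, 11/4, 7/3, 6)
obs 5: x=1 → posterior Dirichlet(3, 15/4, 7/3, 6)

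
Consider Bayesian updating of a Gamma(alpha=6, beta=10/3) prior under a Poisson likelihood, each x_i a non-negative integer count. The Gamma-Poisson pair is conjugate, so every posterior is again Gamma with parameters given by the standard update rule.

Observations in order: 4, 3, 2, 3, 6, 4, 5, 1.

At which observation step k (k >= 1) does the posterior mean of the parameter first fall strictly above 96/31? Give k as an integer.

k = 7

obs 1: x=4 → posterior Gamma(10, 13/3)
obs 2: x=3 → posterior Gamma(13, 16/3)
obs 3: x=2 → posterior Gamma(15, 19/3)
obs 4: x=3 → posterior Gamma(18, 22/3)
obs 5: x=6 → posterior Gamma(24, 25/3)
obs 6: x=4 → posterior Gamma(28, 28/3)
obs 7: x=5 → posterior Gamma(33, 31/3)
obs 8: x=1 → posterior Gamma(34, 34/3)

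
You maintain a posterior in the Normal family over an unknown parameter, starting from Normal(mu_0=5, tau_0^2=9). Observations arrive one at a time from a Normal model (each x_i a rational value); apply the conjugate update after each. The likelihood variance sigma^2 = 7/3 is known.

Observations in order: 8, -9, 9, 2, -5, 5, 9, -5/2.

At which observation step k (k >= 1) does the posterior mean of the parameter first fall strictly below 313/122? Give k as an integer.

obs 1: x=8 → posterior Normal(251/34, 63/34)
obs 2: x=-9 → posterior Normal(8/61, 63/61)
obs 3: x=9 → posterior Normal(251/88, 63/88)
obs 4: x=2 → posterior Normal(61/23, 63/115)
obs 5: x=-5 → posterior Normal(85/71, 63/142)
obs 6: x=5 → posterior Normal(305/169, 63/169)
obs 7: x=9 → posterior Normal(137/49, 9/28)
obs 8: x=-5/2 → posterior Normal(961/446, 63/223)

k = 2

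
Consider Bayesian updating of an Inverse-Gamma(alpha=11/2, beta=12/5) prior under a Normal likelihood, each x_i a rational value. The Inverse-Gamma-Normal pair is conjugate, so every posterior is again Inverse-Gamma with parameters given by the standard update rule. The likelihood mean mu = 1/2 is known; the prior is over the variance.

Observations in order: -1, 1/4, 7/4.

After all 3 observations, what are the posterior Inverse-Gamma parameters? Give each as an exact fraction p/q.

obs 1: x=-1 → posterior Inverse-Gamma(6, 141/40)
obs 2: x=1/4 → posterior Inverse-Gamma(13/2, 569/160)
obs 3: x=7/4 → posterior Inverse-Gamma(7, 347/80)

alpha=7, beta=347/80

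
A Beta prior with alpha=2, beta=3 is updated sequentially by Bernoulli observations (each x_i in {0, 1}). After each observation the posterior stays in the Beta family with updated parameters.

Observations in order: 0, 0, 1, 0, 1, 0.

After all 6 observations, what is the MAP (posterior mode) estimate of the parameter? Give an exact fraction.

obs 1: x=0 → posterior Beta(2, 4)
obs 2: x=0 → posterior Beta(2, 5)
obs 3: x=1 → posterior Beta(3, 5)
obs 4: x=0 → posterior Beta(3, 6)
obs 5: x=1 → posterior Beta(4, 6)
obs 6: x=0 → posterior Beta(4, 7)

1/3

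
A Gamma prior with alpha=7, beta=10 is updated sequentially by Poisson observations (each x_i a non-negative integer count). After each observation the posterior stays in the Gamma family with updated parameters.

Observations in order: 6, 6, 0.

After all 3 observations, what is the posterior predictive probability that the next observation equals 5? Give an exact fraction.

7027450835834769454024339/459171385773962990964441088

obs 1: x=6 → posterior Gamma(13, 11)
obs 2: x=6 → posterior Gamma(19, 12)
obs 3: x=0 → posterior Gamma(19, 13)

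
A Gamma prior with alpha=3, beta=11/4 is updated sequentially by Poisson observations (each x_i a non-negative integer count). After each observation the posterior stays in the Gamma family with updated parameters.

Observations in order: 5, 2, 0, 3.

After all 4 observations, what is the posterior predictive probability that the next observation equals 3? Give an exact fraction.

118010406055912588895040/727423121747185263828481

obs 1: x=5 → posterior Gamma(8, 15/4)
obs 2: x=2 → posterior Gamma(10, 19/4)
obs 3: x=0 → posterior Gamma(10, 23/4)
obs 4: x=3 → posterior Gamma(13, 27/4)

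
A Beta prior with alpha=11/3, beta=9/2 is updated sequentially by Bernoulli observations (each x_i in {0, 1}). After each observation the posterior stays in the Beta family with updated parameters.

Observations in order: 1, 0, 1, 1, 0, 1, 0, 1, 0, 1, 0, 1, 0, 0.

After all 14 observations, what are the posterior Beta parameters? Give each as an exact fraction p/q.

alpha=32/3, beta=23/2

obs 1: x=1 → posterior Beta(14/3, 9/2)
obs 2: x=0 → posterior Beta(14/3, 11/2)
obs 3: x=1 → posterior Beta(17/3, 11/2)
obs 4: x=1 → posterior Beta(20/3, 11/2)
obs 5: x=0 → posterior Beta(20/3, 13/2)
obs 6: x=1 → posterior Beta(23/3, 13/2)
obs 7: x=0 → posterior Beta(23/3, 15/2)
obs 8: x=1 → posterior Beta(26/3, 15/2)
obs 9: x=0 → posterior Beta(26/3, 17/2)
obs 10: x=1 → posterior Beta(29/3, 17/2)
obs 11: x=0 → posterior Beta(29/3, 19/2)
obs 12: x=1 → posterior Beta(32/3, 19/2)
obs 13: x=0 → posterior Beta(32/3, 21/2)
obs 14: x=0 → posterior Beta(32/3, 23/2)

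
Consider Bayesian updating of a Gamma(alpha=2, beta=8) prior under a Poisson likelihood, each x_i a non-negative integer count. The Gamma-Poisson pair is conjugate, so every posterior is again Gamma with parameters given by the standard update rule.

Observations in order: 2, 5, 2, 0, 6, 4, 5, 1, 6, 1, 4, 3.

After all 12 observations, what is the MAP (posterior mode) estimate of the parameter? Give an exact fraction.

2

obs 1: x=2 → posterior Gamma(4, 9)
obs 2: x=5 → posterior Gamma(9, 10)
obs 3: x=2 → posterior Gamma(11, 11)
obs 4: x=0 → posterior Gamma(11, 12)
obs 5: x=6 → posterior Gamma(17, 13)
obs 6: x=4 → posterior Gamma(21, 14)
obs 7: x=5 → posterior Gamma(26, 15)
obs 8: x=1 → posterior Gamma(27, 16)
obs 9: x=6 → posterior Gamma(33, 17)
obs 10: x=1 → posterior Gamma(34, 18)
obs 11: x=4 → posterior Gamma(38, 19)
obs 12: x=3 → posterior Gamma(41, 20)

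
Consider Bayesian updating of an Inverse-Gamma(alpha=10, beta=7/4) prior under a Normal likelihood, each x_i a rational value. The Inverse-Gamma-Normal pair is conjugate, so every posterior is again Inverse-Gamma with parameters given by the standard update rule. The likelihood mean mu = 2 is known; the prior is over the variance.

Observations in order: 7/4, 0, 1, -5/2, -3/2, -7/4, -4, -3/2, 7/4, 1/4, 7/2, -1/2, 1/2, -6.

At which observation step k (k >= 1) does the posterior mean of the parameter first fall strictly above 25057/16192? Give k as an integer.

k = 5

obs 1: x=7/4 → posterior Inverse-Gamma(21/2, 57/32)
obs 2: x=0 → posterior Inverse-Gamma(11, 121/32)
obs 3: x=1 → posterior Inverse-Gamma(23/2, 137/32)
obs 4: x=-5/2 → posterior Inverse-Gamma(12, 461/32)
obs 5: x=-3/2 → posterior Inverse-Gamma(25/2, 657/32)
obs 6: x=-7/4 → posterior Inverse-Gamma(13, 441/16)
obs 7: x=-4 → posterior Inverse-Gamma(27/2, 729/16)
obs 8: x=-3/2 → posterior Inverse-Gamma(14, 827/16)
obs 9: x=7/4 → posterior Inverse-Gamma(29/2, 1655/32)
obs 10: x=1/4 → posterior Inverse-Gamma(15, 213/4)
obs 11: x=7/2 → posterior Inverse-Gamma(31/2, 435/8)
obs 12: x=-1/2 → posterior Inverse-Gamma(16, 115/2)
obs 13: x=1/2 → posterior Inverse-Gamma(33/2, 469/8)
obs 14: x=-6 → posterior Inverse-Gamma(17, 725/8)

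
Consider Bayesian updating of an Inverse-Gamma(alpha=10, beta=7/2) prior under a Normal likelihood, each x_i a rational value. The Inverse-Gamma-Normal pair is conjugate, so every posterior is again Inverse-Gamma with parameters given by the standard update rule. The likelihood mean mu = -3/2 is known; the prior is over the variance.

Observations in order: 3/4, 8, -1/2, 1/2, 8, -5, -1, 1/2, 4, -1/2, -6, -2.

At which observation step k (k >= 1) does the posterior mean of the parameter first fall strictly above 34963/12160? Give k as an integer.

k = 2

obs 1: x=3/4 → posterior Inverse-Gamma(21/2, 193/32)
obs 2: x=8 → posterior Inverse-Gamma(11, 1637/32)
obs 3: x=-1/2 → posterior Inverse-Gamma(23/2, 1653/32)
obs 4: x=1/2 → posterior Inverse-Gamma(12, 1717/32)
obs 5: x=8 → posterior Inverse-Gamma(25/2, 3161/32)
obs 6: x=-5 → posterior Inverse-Gamma(13, 3357/32)
obs 7: x=-1 → posterior Inverse-Gamma(27/2, 3361/32)
obs 8: x=1/2 → posterior Inverse-Gamma(14, 3425/32)
obs 9: x=4 → posterior Inverse-Gamma(29/2, 3909/32)
obs 10: x=-1/2 → posterior Inverse-Gamma(15, 3925/32)
obs 11: x=-6 → posterior Inverse-Gamma(31/2, 4249/32)
obs 12: x=-2 → posterior Inverse-Gamma(16, 4253/32)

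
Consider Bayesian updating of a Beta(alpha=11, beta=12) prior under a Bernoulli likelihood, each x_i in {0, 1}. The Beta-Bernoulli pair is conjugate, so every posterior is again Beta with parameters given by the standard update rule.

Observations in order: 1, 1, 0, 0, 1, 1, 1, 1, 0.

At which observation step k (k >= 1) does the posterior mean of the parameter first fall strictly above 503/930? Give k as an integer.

obs 1: x=1 → posterior Beta(12, 12)
obs 2: x=1 → posterior Beta(13, 12)
obs 3: x=0 → posterior Beta(13, 13)
obs 4: x=0 → posterior Beta(13, 14)
obs 5: x=1 → posterior Beta(14, 14)
obs 6: x=1 → posterior Beta(15, 14)
obs 7: x=1 → posterior Beta(16, 14)
obs 8: x=1 → posterior Beta(17, 14)
obs 9: x=0 → posterior Beta(17, 15)

k = 8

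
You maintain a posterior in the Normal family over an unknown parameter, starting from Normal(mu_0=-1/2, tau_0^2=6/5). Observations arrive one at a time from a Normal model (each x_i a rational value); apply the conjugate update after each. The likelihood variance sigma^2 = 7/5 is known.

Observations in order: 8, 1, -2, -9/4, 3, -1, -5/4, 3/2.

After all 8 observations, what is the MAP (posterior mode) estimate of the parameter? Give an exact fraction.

7/10

obs 1: x=8 → posterior Normal(89/26, 42/65)
obs 2: x=1 → posterior Normal(101/38, 42/95)
obs 3: x=-2 → posterior Normal(77/50, 42/125)
obs 4: x=-9/4 → posterior Normal(25/31, 42/155)
obs 5: x=3 → posterior Normal(43/37, 42/185)
obs 6: x=-1 → posterior Normal(37/43, 42/215)
obs 7: x=-5/4 → posterior Normal(59/98, 6/35)
obs 8: x=3/2 → posterior Normal(7/10, 42/275)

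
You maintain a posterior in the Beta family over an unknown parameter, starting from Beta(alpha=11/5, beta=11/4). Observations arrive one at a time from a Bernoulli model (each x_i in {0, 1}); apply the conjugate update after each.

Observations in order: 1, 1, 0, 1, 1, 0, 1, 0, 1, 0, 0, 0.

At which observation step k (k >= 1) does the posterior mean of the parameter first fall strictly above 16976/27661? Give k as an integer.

k = 5

obs 1: x=1 → posterior Beta(16/5, 11/4)
obs 2: x=1 → posterior Beta(21/5, 11/4)
obs 3: x=0 → posterior Beta(21/5, 15/4)
obs 4: x=1 → posterior Beta(26/5, 15/4)
obs 5: x=1 → posterior Beta(31/5, 15/4)
obs 6: x=0 → posterior Beta(31/5, 19/4)
obs 7: x=1 → posterior Beta(36/5, 19/4)
obs 8: x=0 → posterior Beta(36/5, 23/4)
obs 9: x=1 → posterior Beta(41/5, 23/4)
obs 10: x=0 → posterior Beta(41/5, 27/4)
obs 11: x=0 → posterior Beta(41/5, 31/4)
obs 12: x=0 → posterior Beta(41/5, 35/4)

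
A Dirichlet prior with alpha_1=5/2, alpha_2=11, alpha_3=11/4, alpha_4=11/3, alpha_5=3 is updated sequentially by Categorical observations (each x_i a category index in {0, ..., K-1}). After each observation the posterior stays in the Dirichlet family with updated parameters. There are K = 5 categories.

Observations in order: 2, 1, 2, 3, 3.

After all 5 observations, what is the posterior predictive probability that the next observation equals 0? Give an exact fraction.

obs 1: x=2 → posterior Dirichlet(5/2, 11, 15/4, 11/3, 3)
obs 2: x=1 → posterior Dirichlet(5/2, 12, 15/4, 11/3, 3)
obs 3: x=2 → posterior Dirichlet(5/2, 12, 19/4, 11/3, 3)
obs 4: x=3 → posterior Dirichlet(5/2, 12, 19/4, 14/3, 3)
obs 5: x=3 → posterior Dirichlet(5/2, 12, 19/4, 17/3, 3)

6/67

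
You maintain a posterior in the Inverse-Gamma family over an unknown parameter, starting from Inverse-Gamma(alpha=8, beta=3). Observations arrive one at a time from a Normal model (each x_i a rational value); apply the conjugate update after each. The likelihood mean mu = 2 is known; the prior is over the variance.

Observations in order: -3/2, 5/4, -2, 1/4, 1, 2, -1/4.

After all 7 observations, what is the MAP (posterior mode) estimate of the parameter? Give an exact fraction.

703/400

obs 1: x=-3/2 → posterior Inverse-Gamma(17/2, 73/8)
obs 2: x=5/4 → posterior Inverse-Gamma(9, 301/32)
obs 3: x=-2 → posterior Inverse-Gamma(19/2, 557/32)
obs 4: x=1/4 → posterior Inverse-Gamma(10, 303/16)
obs 5: x=1 → posterior Inverse-Gamma(21/2, 311/16)
obs 6: x=2 → posterior Inverse-Gamma(11, 311/16)
obs 7: x=-1/4 → posterior Inverse-Gamma(23/2, 703/32)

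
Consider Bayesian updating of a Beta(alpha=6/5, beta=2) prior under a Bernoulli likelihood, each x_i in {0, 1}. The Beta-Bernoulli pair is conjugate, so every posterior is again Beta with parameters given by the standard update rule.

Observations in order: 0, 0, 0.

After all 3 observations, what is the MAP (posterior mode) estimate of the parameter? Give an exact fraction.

1/21

obs 1: x=0 → posterior Beta(6/5, 3)
obs 2: x=0 → posterior Beta(6/5, 4)
obs 3: x=0 → posterior Beta(6/5, 5)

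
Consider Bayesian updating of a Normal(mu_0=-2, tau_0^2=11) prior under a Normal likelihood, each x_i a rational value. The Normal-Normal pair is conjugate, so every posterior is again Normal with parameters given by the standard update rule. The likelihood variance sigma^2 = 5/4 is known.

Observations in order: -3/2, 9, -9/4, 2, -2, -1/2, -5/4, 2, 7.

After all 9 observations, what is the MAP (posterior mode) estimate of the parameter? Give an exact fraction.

obs 1: x=-3/2 → posterior Normal(-76/49, 55/49)
obs 2: x=9 → posterior Normal(320/93, 55/93)
obs 3: x=-9/4 → posterior Normal(221/137, 55/137)
obs 4: x=2 → posterior Normal(309/181, 55/181)
obs 5: x=-2 → posterior Normal(221/225, 11/45)
obs 6: x=-1/2 → posterior Normal(199/269, 55/269)
obs 7: x=-5/4 → posterior Normal(144/313, 55/313)
obs 8: x=2 → posterior Normal(232/357, 55/357)
obs 9: x=7 → posterior Normal(540/401, 55/401)

540/401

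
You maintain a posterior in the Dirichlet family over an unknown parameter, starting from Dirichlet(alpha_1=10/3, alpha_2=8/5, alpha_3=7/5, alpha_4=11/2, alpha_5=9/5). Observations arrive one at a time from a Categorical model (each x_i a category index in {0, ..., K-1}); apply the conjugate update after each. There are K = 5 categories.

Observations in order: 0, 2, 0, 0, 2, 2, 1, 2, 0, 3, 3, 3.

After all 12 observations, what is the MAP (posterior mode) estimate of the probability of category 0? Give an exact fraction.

obs 1: x=0 → posterior Dirichlet(13/3, 8/5, 7/5, 11/2, 9/5)
obs 2: x=2 → posterior Dirichlet(13/3, 8/5, 12/5, 11/2, 9/5)
obs 3: x=0 → posterior Dirichlet(16/3, 8/5, 12/5, 11/2, 9/5)
obs 4: x=0 → posterior Dirichlet(19/3, 8/5, 12/5, 11/2, 9/5)
obs 5: x=2 → posterior Dirichlet(19/3, 8/5, 17/5, 11/2, 9/5)
obs 6: x=2 → posterior Dirichlet(19/3, 8/5, 22/5, 11/2, 9/5)
obs 7: x=1 → posterior Dirichlet(19/3, 13/5, 22/5, 11/2, 9/5)
obs 8: x=2 → posterior Dirichlet(19/3, 13/5, 27/5, 11/2, 9/5)
obs 9: x=0 → posterior Dirichlet(22/3, 13/5, 27/5, 11/2, 9/5)
obs 10: x=3 → posterior Dirichlet(22/3, 13/5, 27/5, 13/2, 9/5)
obs 11: x=3 → posterior Dirichlet(22/3, 13/5, 27/5, 15/2, 9/5)
obs 12: x=3 → posterior Dirichlet(22/3, 13/5, 27/5, 17/2, 9/5)

190/619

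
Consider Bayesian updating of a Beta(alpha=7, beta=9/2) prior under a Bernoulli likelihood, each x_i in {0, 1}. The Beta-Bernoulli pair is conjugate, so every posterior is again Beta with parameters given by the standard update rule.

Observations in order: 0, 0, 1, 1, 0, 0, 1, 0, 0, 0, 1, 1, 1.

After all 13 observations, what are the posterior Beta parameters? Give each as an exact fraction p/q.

obs 1: x=0 → posterior Beta(7, 11/2)
obs 2: x=0 → posterior Beta(7, 13/2)
obs 3: x=1 → posterior Beta(8, 13/2)
obs 4: x=1 → posterior Beta(9, 13/2)
obs 5: x=0 → posterior Beta(9, 15/2)
obs 6: x=0 → posterior Beta(9, 17/2)
obs 7: x=1 → posterior Beta(10, 17/2)
obs 8: x=0 → posterior Beta(10, 19/2)
obs 9: x=0 → posterior Beta(10, 21/2)
obs 10: x=0 → posterior Beta(10, 23/2)
obs 11: x=1 → posterior Beta(11, 23/2)
obs 12: x=1 → posterior Beta(12, 23/2)
obs 13: x=1 → posterior Beta(13, 23/2)

alpha=13, beta=23/2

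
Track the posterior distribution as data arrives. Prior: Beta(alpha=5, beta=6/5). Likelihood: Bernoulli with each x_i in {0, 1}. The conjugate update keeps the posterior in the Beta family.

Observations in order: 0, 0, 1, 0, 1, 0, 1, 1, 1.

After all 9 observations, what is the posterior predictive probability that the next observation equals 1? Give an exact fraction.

25/38

obs 1: x=0 → posterior Beta(5, 11/5)
obs 2: x=0 → posterior Beta(5, 16/5)
obs 3: x=1 → posterior Beta(6, 16/5)
obs 4: x=0 → posterior Beta(6, 21/5)
obs 5: x=1 → posterior Beta(7, 21/5)
obs 6: x=0 → posterior Beta(7, 26/5)
obs 7: x=1 → posterior Beta(8, 26/5)
obs 8: x=1 → posterior Beta(9, 26/5)
obs 9: x=1 → posterior Beta(10, 26/5)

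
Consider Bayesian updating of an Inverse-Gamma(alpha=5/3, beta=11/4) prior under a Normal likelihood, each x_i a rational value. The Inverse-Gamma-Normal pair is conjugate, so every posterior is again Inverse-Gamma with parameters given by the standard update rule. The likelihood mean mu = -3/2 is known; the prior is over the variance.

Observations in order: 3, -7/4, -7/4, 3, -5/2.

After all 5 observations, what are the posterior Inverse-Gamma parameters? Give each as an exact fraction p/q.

alpha=25/6, beta=377/16

obs 1: x=3 → posterior Inverse-Gamma(13/6, 103/8)
obs 2: x=-7/4 → posterior Inverse-Gamma(8/3, 413/32)
obs 3: x=-7/4 → posterior Inverse-Gamma(19/6, 207/16)
obs 4: x=3 → posterior Inverse-Gamma(11/3, 369/16)
obs 5: x=-5/2 → posterior Inverse-Gamma(25/6, 377/16)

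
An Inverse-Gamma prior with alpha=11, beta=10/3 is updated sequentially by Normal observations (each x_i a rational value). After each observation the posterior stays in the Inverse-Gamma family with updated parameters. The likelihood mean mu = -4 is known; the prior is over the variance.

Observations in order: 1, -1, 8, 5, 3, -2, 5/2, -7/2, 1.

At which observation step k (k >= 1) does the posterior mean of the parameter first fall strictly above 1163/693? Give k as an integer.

obs 1: x=1 → posterior Inverse-Gamma(23/2, 95/6)
obs 2: x=-1 → posterior Inverse-Gamma(12, 61/3)
obs 3: x=8 → posterior Inverse-Gamma(25/2, 277/3)
obs 4: x=5 → posterior Inverse-Gamma(13, 797/6)
obs 5: x=3 → posterior Inverse-Gamma(27/2, 472/3)
obs 6: x=-2 → posterior Inverse-Gamma(14, 478/3)
obs 7: x=5/2 → posterior Inverse-Gamma(29/2, 4331/24)
obs 8: x=-7/2 → posterior Inverse-Gamma(15, 2167/12)
obs 9: x=1 → posterior Inverse-Gamma(31/2, 2317/12)

k = 2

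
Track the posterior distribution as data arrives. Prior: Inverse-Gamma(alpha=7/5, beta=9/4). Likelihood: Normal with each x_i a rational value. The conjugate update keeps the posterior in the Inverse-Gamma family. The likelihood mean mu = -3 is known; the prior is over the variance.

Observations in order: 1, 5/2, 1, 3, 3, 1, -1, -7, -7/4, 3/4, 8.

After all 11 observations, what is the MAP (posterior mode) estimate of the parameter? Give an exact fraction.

12455/632

obs 1: x=1 → posterior Inverse-Gamma(19/10, 41/4)
obs 2: x=5/2 → posterior Inverse-Gamma(12/5, 203/8)
obs 3: x=1 → posterior Inverse-Gamma(29/10, 267/8)
obs 4: x=3 → posterior Inverse-Gamma(17/5, 411/8)
obs 5: x=3 → posterior Inverse-Gamma(39/10, 555/8)
obs 6: x=1 → posterior Inverse-Gamma(22/5, 619/8)
obs 7: x=-1 → posterior Inverse-Gamma(49/10, 635/8)
obs 8: x=-7 → posterior Inverse-Gamma(27/5, 699/8)
obs 9: x=-7/4 → posterior Inverse-Gamma(59/10, 2821/32)
obs 10: x=3/4 → posterior Inverse-Gamma(32/5, 1523/16)
obs 11: x=8 → posterior Inverse-Gamma(69/10, 2491/16)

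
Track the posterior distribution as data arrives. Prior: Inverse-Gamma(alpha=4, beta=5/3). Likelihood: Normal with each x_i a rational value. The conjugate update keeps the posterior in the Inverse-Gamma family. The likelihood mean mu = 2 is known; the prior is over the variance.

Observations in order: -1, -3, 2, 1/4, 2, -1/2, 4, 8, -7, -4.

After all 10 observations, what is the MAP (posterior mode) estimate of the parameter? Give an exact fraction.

obs 1: x=-1 → posterior Inverse-Gamma(9/2, 37/6)
obs 2: x=-3 → posterior Inverse-Gamma(5, 56/3)
obs 3: x=2 → posterior Inverse-Gamma(11/2, 56/3)
obs 4: x=1/4 → posterior Inverse-Gamma(6, 1939/96)
obs 5: x=2 → posterior Inverse-Gamma(13/2, 1939/96)
obs 6: x=-1/2 → posterior Inverse-Gamma(7, 2239/96)
obs 7: x=4 → posterior Inverse-Gamma(15/2, 2431/96)
obs 8: x=8 → posterior Inverse-Gamma(8, 4159/96)
obs 9: x=-7 → posterior Inverse-Gamma(17/2, 8047/96)
obs 10: x=-4 → posterior Inverse-Gamma(9, 9775/96)

1955/192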